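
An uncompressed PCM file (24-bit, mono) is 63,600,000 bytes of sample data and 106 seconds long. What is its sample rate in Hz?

200,000 Hz

Bytes = sample_rate × seconds × bytes_per_sample × channels.
sample_rate = 63,600,000 / (106 × 3 × 1) = 63,600,000 / 318 = 200,000 Hz.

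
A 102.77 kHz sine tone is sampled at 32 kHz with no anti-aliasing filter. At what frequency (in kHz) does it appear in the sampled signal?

6.77 kHz

Nyquist = 32,000/2 = 16,000 Hz; 102,770 Hz exceeds it.
Alias = |102,770 − 3×32,000| = |102,770 − 96,000| = 6,770 Hz = 6.77 kHz.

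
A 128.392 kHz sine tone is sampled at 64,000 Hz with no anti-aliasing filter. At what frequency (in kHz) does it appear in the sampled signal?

Nyquist = 64,000/2 = 32,000 Hz; 128,392 Hz exceeds it.
Alias = |128,392 − 2×64,000| = |128,392 − 128,000| = 392 Hz = 0.392 kHz.

0.392 kHz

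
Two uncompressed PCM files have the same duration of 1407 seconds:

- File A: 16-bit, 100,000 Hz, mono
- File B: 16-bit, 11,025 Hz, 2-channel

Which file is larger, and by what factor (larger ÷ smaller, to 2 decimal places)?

File A: 100,000 × 2 × 1 = 200,000 bytes/s.
File B: 11,025 × 2 × 2 = 44,100 bytes/s.
File A is larger; ratio = 281,400,000 / 62,048,700 = 4.54.

File A, by a factor of 4.54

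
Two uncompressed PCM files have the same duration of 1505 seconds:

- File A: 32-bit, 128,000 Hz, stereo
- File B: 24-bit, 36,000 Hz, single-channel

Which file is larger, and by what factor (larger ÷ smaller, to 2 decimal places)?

File A: 128,000 × 4 × 2 = 1,024,000 bytes/s.
File B: 36,000 × 3 × 1 = 108,000 bytes/s.
File A is larger; ratio = 1,541,120,000 / 162,540,000 = 9.48.

File A, by a factor of 9.48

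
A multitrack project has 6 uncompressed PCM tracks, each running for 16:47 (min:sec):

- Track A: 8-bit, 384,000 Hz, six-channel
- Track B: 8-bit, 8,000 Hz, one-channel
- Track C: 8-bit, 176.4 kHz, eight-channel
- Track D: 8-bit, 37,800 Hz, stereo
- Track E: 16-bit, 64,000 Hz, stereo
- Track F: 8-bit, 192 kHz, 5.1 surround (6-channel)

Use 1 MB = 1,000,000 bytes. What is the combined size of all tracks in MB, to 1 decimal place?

16:47 (min:sec) = 1,007 s.
Track A: 384,000 × 1,007 × 1 × 6 = 2,320,128,000 bytes.
Track B: 8,000 × 1,007 × 1 × 1 = 8,056,000 bytes.
Track C: 176,400 × 1,007 × 1 × 8 = 1,421,078,400 bytes.
Track D: 37,800 × 1,007 × 1 × 2 = 76,129,200 bytes.
Track E: 64,000 × 1,007 × 2 × 2 = 257,792,000 bytes.
Track F: 192,000 × 1,007 × 1 × 6 = 1,160,064,000 bytes.
Total = 5,243,247,600 bytes = 5243.2 MB.

5243.2 MB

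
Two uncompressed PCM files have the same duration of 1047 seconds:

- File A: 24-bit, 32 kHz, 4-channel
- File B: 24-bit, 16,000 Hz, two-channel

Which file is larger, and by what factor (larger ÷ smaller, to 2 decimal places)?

File A, by a factor of 4.00

File A: 32,000 × 3 × 4 = 384,000 bytes/s.
File B: 16,000 × 3 × 2 = 96,000 bytes/s.
File A is larger; ratio = 402,048,000 / 100,512,000 = 4.00.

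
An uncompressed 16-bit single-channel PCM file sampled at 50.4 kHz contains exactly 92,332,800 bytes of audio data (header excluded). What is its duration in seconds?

Byte rate = 50,400 × 2 × 1 = 100,800 bytes/s.
Duration = 92,332,800 / 100,800 = 916 s.

916 seconds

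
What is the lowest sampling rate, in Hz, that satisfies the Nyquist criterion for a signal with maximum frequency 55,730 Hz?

111,460 Hz

Minimum sample rate = 2 × 55,730 Hz = 111,460 Hz.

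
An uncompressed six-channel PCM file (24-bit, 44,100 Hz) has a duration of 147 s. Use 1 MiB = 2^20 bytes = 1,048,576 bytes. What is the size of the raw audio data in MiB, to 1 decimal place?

111.3 MiB

Bytes = 44,100 samples/s × 147 s × 3 bytes/sample × 6 ch = 116,688,600 bytes.
116,688,600 / 1,048,576 = 111.3 MiB.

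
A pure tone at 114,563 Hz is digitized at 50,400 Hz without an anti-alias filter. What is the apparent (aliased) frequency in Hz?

Nyquist = 50,400/2 = 25,200 Hz; 114,563 Hz exceeds it.
Alias = |114,563 − 2×50,400| = |114,563 − 100,800| = 13,763 Hz.

13,763 Hz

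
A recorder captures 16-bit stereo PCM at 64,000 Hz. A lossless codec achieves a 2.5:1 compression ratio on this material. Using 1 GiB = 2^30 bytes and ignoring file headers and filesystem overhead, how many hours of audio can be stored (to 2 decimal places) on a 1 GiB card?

Uncompressed byte rate = 64,000 × 2 × 2 = 256,000 bytes/s.
After 2.5:1 compression, effective rate ≈ 102400 bytes/s.
Capacity = 1 × 1,073,741,824 = 1,073,741,824 bytes.
1,073,741,824 / effective rate ≈ 10485.76 s → 2.91 hours.

2.91 hours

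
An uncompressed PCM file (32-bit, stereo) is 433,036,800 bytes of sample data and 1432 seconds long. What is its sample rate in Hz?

37,800 Hz

Bytes = sample_rate × seconds × bytes_per_sample × channels.
sample_rate = 433,036,800 / (1,432 × 4 × 2) = 433,036,800 / 11,456 = 37,800 Hz.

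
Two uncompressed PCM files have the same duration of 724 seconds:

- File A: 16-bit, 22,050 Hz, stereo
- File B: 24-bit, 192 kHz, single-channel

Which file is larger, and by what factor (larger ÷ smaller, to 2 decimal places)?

File B, by a factor of 6.53

File A: 22,050 × 2 × 2 = 88,200 bytes/s.
File B: 192,000 × 3 × 1 = 576,000 bytes/s.
File B is larger; ratio = 417,024,000 / 63,856,800 = 6.53.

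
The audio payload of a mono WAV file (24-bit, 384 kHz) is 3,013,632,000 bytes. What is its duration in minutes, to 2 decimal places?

Byte rate = 384,000 × 3 × 1 = 1,152,000 bytes/s.
Duration = 3,013,632,000 / 1,152,000 = 2,616 s.
2,616 s / 60 = 43.60 minutes.

43.60 minutes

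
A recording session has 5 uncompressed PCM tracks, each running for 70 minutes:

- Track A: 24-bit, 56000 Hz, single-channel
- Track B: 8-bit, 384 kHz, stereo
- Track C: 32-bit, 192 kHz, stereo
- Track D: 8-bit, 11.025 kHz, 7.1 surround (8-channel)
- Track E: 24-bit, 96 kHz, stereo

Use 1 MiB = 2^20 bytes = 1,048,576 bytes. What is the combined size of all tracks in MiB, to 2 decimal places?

12561.84 MiB

70 minutes = 4,200 s.
Track A: 56,000 × 4,200 × 3 × 1 = 705,600,000 bytes.
Track B: 384,000 × 4,200 × 1 × 2 = 3,225,600,000 bytes.
Track C: 192,000 × 4,200 × 4 × 2 = 6,451,200,000 bytes.
Track D: 11,025 × 4,200 × 1 × 8 = 370,440,000 bytes.
Track E: 96,000 × 4,200 × 3 × 2 = 2,419,200,000 bytes.
Total = 13,172,040,000 bytes = 12561.84 MiB.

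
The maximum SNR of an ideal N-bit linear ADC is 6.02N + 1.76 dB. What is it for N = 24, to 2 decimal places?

146.24 dB

6.02 × 24 + 1.76 = 146.24 dB.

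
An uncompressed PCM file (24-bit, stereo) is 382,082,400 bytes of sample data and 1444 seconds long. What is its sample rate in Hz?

Bytes = sample_rate × seconds × bytes_per_sample × channels.
sample_rate = 382,082,400 / (1,444 × 3 × 2) = 382,082,400 / 8,664 = 44,100 Hz.

44,100 Hz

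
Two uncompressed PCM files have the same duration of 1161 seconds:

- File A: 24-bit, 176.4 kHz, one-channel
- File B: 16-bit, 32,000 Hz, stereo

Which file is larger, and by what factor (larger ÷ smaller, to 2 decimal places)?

File A, by a factor of 4.13

File A: 176,400 × 3 × 1 = 529,200 bytes/s.
File B: 32,000 × 2 × 2 = 128,000 bytes/s.
File A is larger; ratio = 614,401,200 / 148,608,000 = 4.13.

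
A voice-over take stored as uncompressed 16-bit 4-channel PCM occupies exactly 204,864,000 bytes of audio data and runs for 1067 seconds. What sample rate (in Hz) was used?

Bytes = sample_rate × seconds × bytes_per_sample × channels.
sample_rate = 204,864,000 / (1,067 × 2 × 4) = 204,864,000 / 8,536 = 24,000 Hz.

24,000 Hz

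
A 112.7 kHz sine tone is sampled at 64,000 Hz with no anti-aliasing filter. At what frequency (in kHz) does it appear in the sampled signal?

15.3 kHz

Nyquist = 64,000/2 = 32,000 Hz; 112,700 Hz exceeds it.
Alias = |112,700 − 2×64,000| = |112,700 − 128,000| = 15,300 Hz = 15.3 kHz.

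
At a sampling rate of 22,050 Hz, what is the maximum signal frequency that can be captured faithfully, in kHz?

Nyquist frequency = sample rate / 2 = 22,050 / 2 = 11.025 kHz.

11.025 kHz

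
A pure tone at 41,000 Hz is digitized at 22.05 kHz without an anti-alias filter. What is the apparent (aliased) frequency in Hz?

Nyquist = 22,050/2 = 11,025 Hz; 41,000 Hz exceeds it.
Alias = |41,000 − 2×22,050| = |41,000 − 44,100| = 3,100 Hz.

3,100 Hz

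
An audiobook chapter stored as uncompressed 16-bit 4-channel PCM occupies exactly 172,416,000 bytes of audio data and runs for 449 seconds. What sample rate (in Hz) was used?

Bytes = sample_rate × seconds × bytes_per_sample × channels.
sample_rate = 172,416,000 / (449 × 2 × 4) = 172,416,000 / 3,592 = 48,000 Hz.

48,000 Hz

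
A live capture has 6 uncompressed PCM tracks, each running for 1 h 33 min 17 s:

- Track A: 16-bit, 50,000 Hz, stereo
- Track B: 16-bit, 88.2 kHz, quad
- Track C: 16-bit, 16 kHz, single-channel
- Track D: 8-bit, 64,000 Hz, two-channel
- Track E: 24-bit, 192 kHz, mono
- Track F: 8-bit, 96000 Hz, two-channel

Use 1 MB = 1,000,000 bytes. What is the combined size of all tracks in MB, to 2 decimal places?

10262.66 MB

1 h 33 min 17 s = 5,597 s.
Track A: 50,000 × 5,597 × 2 × 2 = 1,119,400,000 bytes.
Track B: 88,200 × 5,597 × 2 × 4 = 3,949,243,200 bytes.
Track C: 16,000 × 5,597 × 2 × 1 = 179,104,000 bytes.
Track D: 64,000 × 5,597 × 1 × 2 = 716,416,000 bytes.
Track E: 192,000 × 5,597 × 3 × 1 = 3,223,872,000 bytes.
Track F: 96,000 × 5,597 × 1 × 2 = 1,074,624,000 bytes.
Total = 10,262,659,200 bytes = 10262.66 MB.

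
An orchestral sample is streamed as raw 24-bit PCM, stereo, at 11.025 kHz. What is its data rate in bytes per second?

66,150 bytes/s

Bit rate = 11,025 × 24 × 2 = 529,200 bits/s.
529,200 / 8 = 66,150 bytes/s.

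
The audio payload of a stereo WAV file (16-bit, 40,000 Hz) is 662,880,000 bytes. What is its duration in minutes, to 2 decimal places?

69.05 minutes

Byte rate = 40,000 × 2 × 2 = 160,000 bytes/s.
Duration = 662,880,000 / 160,000 = 4,143 s.
4,143 s / 60 = 69.05 minutes.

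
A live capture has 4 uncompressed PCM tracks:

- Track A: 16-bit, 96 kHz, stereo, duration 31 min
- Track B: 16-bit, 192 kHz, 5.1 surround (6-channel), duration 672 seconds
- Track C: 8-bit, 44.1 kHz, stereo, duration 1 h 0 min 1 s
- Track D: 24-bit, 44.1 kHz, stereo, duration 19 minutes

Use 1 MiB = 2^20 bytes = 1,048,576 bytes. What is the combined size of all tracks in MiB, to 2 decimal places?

2748.28 MiB

Track A: 31 min = 1,860 s; 96,000 × 1,860 × 2 × 2 = 714,240,000 bytes.
Track B: 192,000 × 672 × 2 × 6 = 1,548,288,000 bytes.
Track C: 1 h 0 min 1 s = 3,601 s; 44,100 × 3,601 × 1 × 2 = 317,608,200 bytes.
Track D: 19 minutes = 1,140 s; 44,100 × 1,140 × 3 × 2 = 301,644,000 bytes.
Total = 2,881,780,200 bytes = 2748.28 MiB.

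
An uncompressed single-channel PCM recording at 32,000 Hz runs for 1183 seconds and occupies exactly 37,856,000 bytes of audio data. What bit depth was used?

Bytes per sample = 37,856,000 / (32,000 × 1,183 × 1) = 37,856,000 / 37,856,000 = 1.
Bit depth = 1 × 8 = 8 bits.

8 bits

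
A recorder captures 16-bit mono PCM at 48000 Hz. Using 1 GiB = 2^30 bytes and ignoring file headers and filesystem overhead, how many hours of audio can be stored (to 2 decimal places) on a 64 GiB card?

Uncompressed byte rate = 48,000 × 2 × 1 = 96,000 bytes/s.
Capacity = 64 × 1,073,741,824 = 68,719,476,736 bytes.
68,719,476,736 / 96,000 ≈ 715827.88 s → 198.84 hours.

198.84 hours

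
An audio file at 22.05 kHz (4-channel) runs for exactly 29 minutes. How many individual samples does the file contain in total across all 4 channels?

exactly 29 minutes = 1,740 s.
22,050 × 1,740 s × 4 ch = 153,468,000 samples.

153,468,000 samples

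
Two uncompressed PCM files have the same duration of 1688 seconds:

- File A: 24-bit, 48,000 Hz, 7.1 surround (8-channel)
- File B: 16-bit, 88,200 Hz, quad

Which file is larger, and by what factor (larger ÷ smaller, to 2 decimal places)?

File A: 48,000 × 3 × 8 = 1,152,000 bytes/s.
File B: 88,200 × 2 × 4 = 705,600 bytes/s.
File A is larger; ratio = 1,944,576,000 / 1,191,052,800 = 1.63.

File A, by a factor of 1.63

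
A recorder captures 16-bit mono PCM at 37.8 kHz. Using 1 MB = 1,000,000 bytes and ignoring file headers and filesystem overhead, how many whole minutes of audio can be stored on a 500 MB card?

Uncompressed byte rate = 37,800 × 2 × 1 = 75,600 bytes/s.
Capacity = 500 × 1,000,000 = 500,000,000 bytes.
500,000,000 / 75,600 ≈ 6613.76 s → 110 minutes.

110 minutes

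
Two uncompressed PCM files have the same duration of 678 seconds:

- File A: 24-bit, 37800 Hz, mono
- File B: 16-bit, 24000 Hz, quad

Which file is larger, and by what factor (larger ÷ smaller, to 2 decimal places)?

File B, by a factor of 1.69

File A: 37,800 × 3 × 1 = 113,400 bytes/s.
File B: 24,000 × 2 × 4 = 192,000 bytes/s.
File B is larger; ratio = 130,176,000 / 76,885,200 = 1.69.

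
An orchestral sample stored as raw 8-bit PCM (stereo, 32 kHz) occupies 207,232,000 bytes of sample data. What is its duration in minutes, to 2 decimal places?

53.97 minutes

Byte rate = 32,000 × 1 × 2 = 64,000 bytes/s.
Duration = 207,232,000 / 64,000 = 3,238 s.
3,238 s / 60 = 53.97 minutes.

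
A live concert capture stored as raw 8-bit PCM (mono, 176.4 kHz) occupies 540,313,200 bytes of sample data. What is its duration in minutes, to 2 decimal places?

Byte rate = 176,400 × 1 × 1 = 176,400 bytes/s.
Duration = 540,313,200 / 176,400 = 3,063 s.
3,063 s / 60 = 51.05 minutes.

51.05 minutes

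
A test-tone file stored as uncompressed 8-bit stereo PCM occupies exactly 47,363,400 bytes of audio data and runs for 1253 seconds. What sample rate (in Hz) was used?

Bytes = sample_rate × seconds × bytes_per_sample × channels.
sample_rate = 47,363,400 / (1,253 × 1 × 2) = 47,363,400 / 2,506 = 18,900 Hz.

18,900 Hz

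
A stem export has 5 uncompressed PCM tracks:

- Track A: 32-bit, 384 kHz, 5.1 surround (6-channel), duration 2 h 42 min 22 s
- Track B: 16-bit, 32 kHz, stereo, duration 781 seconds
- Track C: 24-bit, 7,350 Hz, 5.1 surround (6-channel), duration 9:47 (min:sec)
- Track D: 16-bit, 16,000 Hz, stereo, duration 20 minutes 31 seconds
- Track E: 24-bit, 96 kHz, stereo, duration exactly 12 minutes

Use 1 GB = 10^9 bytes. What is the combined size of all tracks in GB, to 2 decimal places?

Track A: 2 h 42 min 22 s = 9,742 s; 384,000 × 9,742 × 4 × 6 = 89,782,272,000 bytes.
Track B: 32,000 × 781 × 2 × 2 = 99,968,000 bytes.
Track C: 9:47 (min:sec) = 587 s; 7,350 × 587 × 3 × 6 = 77,660,100 bytes.
Track D: 20 minutes 31 seconds = 1,231 s; 16,000 × 1,231 × 2 × 2 = 78,784,000 bytes.
Track E: exactly 12 minutes = 720 s; 96,000 × 720 × 3 × 2 = 414,720,000 bytes.
Total = 90,453,404,100 bytes = 90.45 GB.

90.45 GB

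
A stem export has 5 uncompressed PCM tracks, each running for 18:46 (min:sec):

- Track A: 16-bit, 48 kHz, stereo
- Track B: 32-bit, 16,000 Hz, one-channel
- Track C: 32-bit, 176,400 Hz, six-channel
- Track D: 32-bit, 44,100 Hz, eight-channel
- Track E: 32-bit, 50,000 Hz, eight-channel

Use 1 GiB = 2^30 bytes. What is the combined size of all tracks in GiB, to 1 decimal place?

18:46 (min:sec) = 1,126 s.
Track A: 48,000 × 1,126 × 2 × 2 = 216,192,000 bytes.
Track B: 16,000 × 1,126 × 4 × 1 = 72,064,000 bytes.
Track C: 176,400 × 1,126 × 4 × 6 = 4,767,033,600 bytes.
Track D: 44,100 × 1,126 × 4 × 8 = 1,589,011,200 bytes.
Track E: 50,000 × 1,126 × 4 × 8 = 1,801,600,000 bytes.
Total = 8,445,900,800 bytes = 7.9 GiB.

7.9 GiB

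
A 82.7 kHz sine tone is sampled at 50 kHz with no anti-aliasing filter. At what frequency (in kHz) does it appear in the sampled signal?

17.3 kHz

Nyquist = 50,000/2 = 25,000 Hz; 82,700 Hz exceeds it.
Alias = |82,700 − 2×50,000| = |82,700 − 100,000| = 17,300 Hz = 17.3 kHz.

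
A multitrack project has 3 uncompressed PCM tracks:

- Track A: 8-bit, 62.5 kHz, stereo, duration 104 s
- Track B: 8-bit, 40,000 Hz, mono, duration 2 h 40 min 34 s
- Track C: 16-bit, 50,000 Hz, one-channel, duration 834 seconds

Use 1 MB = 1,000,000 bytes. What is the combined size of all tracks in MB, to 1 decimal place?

Track A: 62,500 × 104 × 1 × 2 = 13,000,000 bytes.
Track B: 2 h 40 min 34 s = 9,634 s; 40,000 × 9,634 × 1 × 1 = 385,360,000 bytes.
Track C: 50,000 × 834 × 2 × 1 = 83,400,000 bytes.
Total = 481,760,000 bytes = 481.8 MB.

481.8 MB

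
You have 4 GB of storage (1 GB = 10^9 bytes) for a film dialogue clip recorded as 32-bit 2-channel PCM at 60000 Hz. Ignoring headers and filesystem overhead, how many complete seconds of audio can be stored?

Uncompressed byte rate = 60,000 × 4 × 2 = 480,000 bytes/s.
Capacity = 4 × 1,000,000,000 = 4,000,000,000 bytes.
4,000,000,000 / 480,000 ≈ 8333.33 s → 8,333 seconds.

8,333 seconds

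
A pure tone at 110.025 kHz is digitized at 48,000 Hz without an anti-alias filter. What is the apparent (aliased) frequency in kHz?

14.025 kHz

Nyquist = 48,000/2 = 24,000 Hz; 110,025 Hz exceeds it.
Alias = |110,025 − 2×48,000| = |110,025 − 96,000| = 14,025 Hz = 14.025 kHz.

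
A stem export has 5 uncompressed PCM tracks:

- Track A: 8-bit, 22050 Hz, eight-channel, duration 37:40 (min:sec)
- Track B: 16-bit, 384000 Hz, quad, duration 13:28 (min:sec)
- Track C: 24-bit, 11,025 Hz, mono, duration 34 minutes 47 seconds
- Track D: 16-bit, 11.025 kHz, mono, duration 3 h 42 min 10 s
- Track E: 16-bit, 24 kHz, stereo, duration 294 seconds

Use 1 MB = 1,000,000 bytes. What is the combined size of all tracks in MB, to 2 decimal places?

3272.02 MB

Track A: 37:40 (min:sec) = 2,260 s; 22,050 × 2,260 × 1 × 8 = 398,664,000 bytes.
Track B: 13:28 (min:sec) = 808 s; 384,000 × 808 × 2 × 4 = 2,482,176,000 bytes.
Track C: 34 minutes 47 seconds = 2,087 s; 11,025 × 2,087 × 3 × 1 = 69,027,525 bytes.
Track D: 3 h 42 min 10 s = 13,330 s; 11,025 × 13,330 × 2 × 1 = 293,926,500 bytes.
Track E: 24,000 × 294 × 2 × 2 = 28,224,000 bytes.
Total = 3,272,018,025 bytes = 3272.02 MB.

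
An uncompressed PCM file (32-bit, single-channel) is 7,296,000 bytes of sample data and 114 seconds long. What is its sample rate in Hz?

Bytes = sample_rate × seconds × bytes_per_sample × channels.
sample_rate = 7,296,000 / (114 × 4 × 1) = 7,296,000 / 456 = 16,000 Hz.

16,000 Hz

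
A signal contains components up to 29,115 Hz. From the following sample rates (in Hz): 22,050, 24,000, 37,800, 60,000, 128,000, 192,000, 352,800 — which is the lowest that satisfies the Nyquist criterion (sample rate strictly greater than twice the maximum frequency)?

60,000 Hz

Need sample rate > 2 × 29,115 = 58,230 Hz.
Lowest listed rate above 58,230 Hz is 60,000 Hz.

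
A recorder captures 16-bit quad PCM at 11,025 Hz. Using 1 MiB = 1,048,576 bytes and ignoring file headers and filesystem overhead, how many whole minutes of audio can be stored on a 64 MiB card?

12 minutes

Uncompressed byte rate = 11,025 × 2 × 4 = 88,200 bytes/s.
Capacity = 64 × 1,048,576 = 67,108,864 bytes.
67,108,864 / 88,200 ≈ 760.87 s → 12 minutes.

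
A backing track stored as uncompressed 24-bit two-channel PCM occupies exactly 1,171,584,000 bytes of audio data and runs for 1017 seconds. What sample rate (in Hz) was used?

Bytes = sample_rate × seconds × bytes_per_sample × channels.
sample_rate = 1,171,584,000 / (1,017 × 3 × 2) = 1,171,584,000 / 6,102 = 192,000 Hz.

192,000 Hz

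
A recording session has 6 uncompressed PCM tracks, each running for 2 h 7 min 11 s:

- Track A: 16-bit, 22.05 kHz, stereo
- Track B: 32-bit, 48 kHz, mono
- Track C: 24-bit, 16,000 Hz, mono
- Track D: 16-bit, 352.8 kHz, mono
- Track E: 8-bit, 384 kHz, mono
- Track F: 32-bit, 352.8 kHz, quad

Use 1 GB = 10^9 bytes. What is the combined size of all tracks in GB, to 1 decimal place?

53.9 GB

2 h 7 min 11 s = 7,631 s.
Track A: 22,050 × 7,631 × 2 × 2 = 673,054,200 bytes.
Track B: 48,000 × 7,631 × 4 × 1 = 1,465,152,000 bytes.
Track C: 16,000 × 7,631 × 3 × 1 = 366,288,000 bytes.
Track D: 352,800 × 7,631 × 2 × 1 = 5,384,433,600 bytes.
Track E: 384,000 × 7,631 × 1 × 1 = 2,930,304,000 bytes.
Track F: 352,800 × 7,631 × 4 × 4 = 43,075,468,800 bytes.
Total = 53,894,700,600 bytes = 53.9 GB.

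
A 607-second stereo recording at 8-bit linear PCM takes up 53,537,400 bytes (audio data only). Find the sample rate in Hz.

Bytes = sample_rate × seconds × bytes_per_sample × channels.
sample_rate = 53,537,400 / (607 × 1 × 2) = 53,537,400 / 1,214 = 44,100 Hz.

44,100 Hz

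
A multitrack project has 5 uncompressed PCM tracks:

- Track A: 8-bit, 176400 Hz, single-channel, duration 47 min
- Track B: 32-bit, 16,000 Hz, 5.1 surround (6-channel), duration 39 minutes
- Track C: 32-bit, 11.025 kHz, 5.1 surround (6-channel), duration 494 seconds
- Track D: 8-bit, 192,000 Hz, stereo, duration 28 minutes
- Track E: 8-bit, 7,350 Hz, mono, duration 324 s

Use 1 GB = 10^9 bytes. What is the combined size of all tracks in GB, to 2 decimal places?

2.17 GB

Track A: 47 min = 2,820 s; 176,400 × 2,820 × 1 × 1 = 497,448,000 bytes.
Track B: 39 minutes = 2,340 s; 16,000 × 2,340 × 4 × 6 = 898,560,000 bytes.
Track C: 11,025 × 494 × 4 × 6 = 130,712,400 bytes.
Track D: 28 minutes = 1,680 s; 192,000 × 1,680 × 1 × 2 = 645,120,000 bytes.
Track E: 7,350 × 324 × 1 × 1 = 2,381,400 bytes.
Total = 2,174,221,800 bytes = 2.17 GB.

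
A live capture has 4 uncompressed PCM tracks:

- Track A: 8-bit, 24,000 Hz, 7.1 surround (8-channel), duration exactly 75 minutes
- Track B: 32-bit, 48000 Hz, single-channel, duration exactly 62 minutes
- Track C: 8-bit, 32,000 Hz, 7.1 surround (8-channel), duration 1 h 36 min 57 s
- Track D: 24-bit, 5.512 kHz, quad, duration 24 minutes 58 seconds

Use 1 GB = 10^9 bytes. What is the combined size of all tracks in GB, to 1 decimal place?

Track A: exactly 75 minutes = 4,500 s; 24,000 × 4,500 × 1 × 8 = 864,000,000 bytes.
Track B: exactly 62 minutes = 3,720 s; 48,000 × 3,720 × 4 × 1 = 714,240,000 bytes.
Track C: 1 h 36 min 57 s = 5,817 s; 32,000 × 5,817 × 1 × 8 = 1,489,152,000 bytes.
Track D: 24 minutes 58 seconds = 1,498 s; 5,512 × 1,498 × 3 × 4 = 99,083,712 bytes.
Total = 3,166,475,712 bytes = 3.2 GB.

3.2 GB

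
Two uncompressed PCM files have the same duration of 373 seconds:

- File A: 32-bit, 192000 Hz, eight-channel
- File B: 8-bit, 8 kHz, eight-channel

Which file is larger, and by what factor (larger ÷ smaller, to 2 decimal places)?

File A, by a factor of 96.00

File A: 192,000 × 4 × 8 = 6,144,000 bytes/s.
File B: 8,000 × 1 × 8 = 64,000 bytes/s.
File A is larger; ratio = 2,291,712,000 / 23,872,000 = 96.00.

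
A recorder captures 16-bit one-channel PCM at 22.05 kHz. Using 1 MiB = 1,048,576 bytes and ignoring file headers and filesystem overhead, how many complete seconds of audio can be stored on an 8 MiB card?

Uncompressed byte rate = 22,050 × 2 × 1 = 44,100 bytes/s.
Capacity = 8 × 1,048,576 = 8,388,608 bytes.
8,388,608 / 44,100 ≈ 190.22 s → 190 seconds.

190 seconds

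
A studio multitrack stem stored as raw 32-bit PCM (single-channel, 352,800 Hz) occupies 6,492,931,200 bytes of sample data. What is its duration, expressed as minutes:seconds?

76:41

Byte rate = 352,800 × 4 × 1 = 1,411,200 bytes/s.
Duration = 6,492,931,200 / 1,411,200 = 4,601 s.
4,601 s = 76:41.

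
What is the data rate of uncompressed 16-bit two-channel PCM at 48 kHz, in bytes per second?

Bit rate = 48,000 × 16 × 2 = 1,536,000 bits/s.
1,536,000 / 8 = 192,000 bytes/s.

192,000 bytes/s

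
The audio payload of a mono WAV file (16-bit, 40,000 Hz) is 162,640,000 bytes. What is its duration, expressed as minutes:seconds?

33:53

Byte rate = 40,000 × 2 × 1 = 80,000 bytes/s.
Duration = 162,640,000 / 80,000 = 2,033 s.
2,033 s = 33:53.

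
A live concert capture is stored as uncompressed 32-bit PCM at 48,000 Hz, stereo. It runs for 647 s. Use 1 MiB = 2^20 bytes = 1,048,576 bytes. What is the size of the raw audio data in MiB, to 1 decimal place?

236.9 MiB

Bytes = 48,000 samples/s × 647 s × 4 bytes/sample × 2 ch = 248,448,000 bytes.
248,448,000 / 1,048,576 = 236.9 MiB.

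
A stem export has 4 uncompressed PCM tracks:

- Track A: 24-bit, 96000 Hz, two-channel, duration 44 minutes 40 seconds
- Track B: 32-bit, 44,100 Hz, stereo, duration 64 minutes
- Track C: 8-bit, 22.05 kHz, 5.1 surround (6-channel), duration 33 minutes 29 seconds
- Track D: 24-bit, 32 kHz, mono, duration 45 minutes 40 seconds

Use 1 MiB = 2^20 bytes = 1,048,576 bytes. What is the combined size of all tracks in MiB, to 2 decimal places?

3268.49 MiB

Track A: 44 minutes 40 seconds = 2,680 s; 96,000 × 2,680 × 3 × 2 = 1,543,680,000 bytes.
Track B: 64 minutes = 3,840 s; 44,100 × 3,840 × 4 × 2 = 1,354,752,000 bytes.
Track C: 33 minutes 29 seconds = 2,009 s; 22,050 × 2,009 × 1 × 6 = 265,790,700 bytes.
Track D: 45 minutes 40 seconds = 2,740 s; 32,000 × 2,740 × 3 × 1 = 263,040,000 bytes.
Total = 3,427,262,700 bytes = 3268.49 MiB.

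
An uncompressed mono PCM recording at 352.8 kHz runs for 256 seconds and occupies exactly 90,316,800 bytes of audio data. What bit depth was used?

8 bits

Bytes per sample = 90,316,800 / (352,800 × 256 × 1) = 90,316,800 / 90,316,800 = 1.
Bit depth = 1 × 8 = 8 bits.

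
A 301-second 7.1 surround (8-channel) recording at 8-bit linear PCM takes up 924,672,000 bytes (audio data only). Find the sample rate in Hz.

384,000 Hz

Bytes = sample_rate × seconds × bytes_per_sample × channels.
sample_rate = 924,672,000 / (301 × 1 × 8) = 924,672,000 / 2,408 = 384,000 Hz.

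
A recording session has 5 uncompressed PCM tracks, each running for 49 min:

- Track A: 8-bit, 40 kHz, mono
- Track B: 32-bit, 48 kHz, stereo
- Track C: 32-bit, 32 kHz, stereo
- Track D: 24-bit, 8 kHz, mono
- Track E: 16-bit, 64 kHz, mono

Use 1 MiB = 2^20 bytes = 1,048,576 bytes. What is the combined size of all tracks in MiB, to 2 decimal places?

49 min = 2,940 s.
Track A: 40,000 × 2,940 × 1 × 1 = 117,600,000 bytes.
Track B: 48,000 × 2,940 × 4 × 2 = 1,128,960,000 bytes.
Track C: 32,000 × 2,940 × 4 × 2 = 752,640,000 bytes.
Track D: 8,000 × 2,940 × 3 × 1 = 70,560,000 bytes.
Track E: 64,000 × 2,940 × 2 × 1 = 376,320,000 bytes.
Total = 2,446,080,000 bytes = 2332.76 MiB.

2332.76 MiB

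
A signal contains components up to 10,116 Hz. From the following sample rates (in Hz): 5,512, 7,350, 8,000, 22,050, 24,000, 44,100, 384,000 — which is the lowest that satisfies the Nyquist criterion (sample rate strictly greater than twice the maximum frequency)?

Need sample rate > 2 × 10,116 = 20,232 Hz.
Lowest listed rate above 20,232 Hz is 22,050 Hz.

22,050 Hz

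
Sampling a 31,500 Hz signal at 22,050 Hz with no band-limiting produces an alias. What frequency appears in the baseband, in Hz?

9,450 Hz

Nyquist = 22,050/2 = 11,025 Hz; 31,500 Hz exceeds it.
Alias = |31,500 − 1×22,050| = |31,500 − 22,050| = 9,450 Hz.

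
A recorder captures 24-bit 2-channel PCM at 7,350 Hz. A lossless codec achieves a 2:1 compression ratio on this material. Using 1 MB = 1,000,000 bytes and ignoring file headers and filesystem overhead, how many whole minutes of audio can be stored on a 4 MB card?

3 minutes

Uncompressed byte rate = 7,350 × 3 × 2 = 44,100 bytes/s.
After 2:1 compression, effective rate ≈ 22050 bytes/s.
Capacity = 4 × 1,000,000 = 4,000,000 bytes.
4,000,000 / effective rate ≈ 181.41 s → 3 minutes.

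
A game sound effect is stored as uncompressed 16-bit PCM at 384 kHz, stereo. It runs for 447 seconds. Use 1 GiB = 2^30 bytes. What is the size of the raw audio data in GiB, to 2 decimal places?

Bytes = 384,000 samples/s × 447 s × 2 bytes/sample × 2 ch = 686,592,000 bytes.
686,592,000 / 1,073,741,824 = 0.64 GiB.

0.64 GiB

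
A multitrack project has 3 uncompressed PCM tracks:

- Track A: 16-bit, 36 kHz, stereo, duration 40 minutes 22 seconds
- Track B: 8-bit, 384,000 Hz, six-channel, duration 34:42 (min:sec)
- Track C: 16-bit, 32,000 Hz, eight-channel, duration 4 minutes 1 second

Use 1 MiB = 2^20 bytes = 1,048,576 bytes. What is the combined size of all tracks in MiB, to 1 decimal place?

5025.0 MiB

Track A: 40 minutes 22 seconds = 2,422 s; 36,000 × 2,422 × 2 × 2 = 348,768,000 bytes.
Track B: 34:42 (min:sec) = 2,082 s; 384,000 × 2,082 × 1 × 6 = 4,796,928,000 bytes.
Track C: 4 minutes 1 second = 241 s; 32,000 × 241 × 2 × 8 = 123,392,000 bytes.
Total = 5,269,088,000 bytes = 5025.0 MiB.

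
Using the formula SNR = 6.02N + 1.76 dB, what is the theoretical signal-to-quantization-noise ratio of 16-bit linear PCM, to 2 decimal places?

6.02 × 16 + 1.76 = 98.08 dB.

98.08 dB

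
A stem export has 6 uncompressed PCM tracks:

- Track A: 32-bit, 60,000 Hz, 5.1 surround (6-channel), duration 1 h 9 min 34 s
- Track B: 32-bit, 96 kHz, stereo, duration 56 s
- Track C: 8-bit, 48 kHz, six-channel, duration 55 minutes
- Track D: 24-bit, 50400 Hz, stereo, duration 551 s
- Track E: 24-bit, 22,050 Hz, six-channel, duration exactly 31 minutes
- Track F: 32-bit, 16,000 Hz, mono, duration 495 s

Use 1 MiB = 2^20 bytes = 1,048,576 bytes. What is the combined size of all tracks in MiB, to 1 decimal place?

Track A: 1 h 9 min 34 s = 4,174 s; 60,000 × 4,174 × 4 × 6 = 6,010,560,000 bytes.
Track B: 96,000 × 56 × 4 × 2 = 43,008,000 bytes.
Track C: 55 minutes = 3,300 s; 48,000 × 3,300 × 1 × 6 = 950,400,000 bytes.
Track D: 50,400 × 551 × 3 × 2 = 166,622,400 bytes.
Track E: exactly 31 minutes = 1,860 s; 22,050 × 1,860 × 3 × 6 = 738,234,000 bytes.
Track F: 16,000 × 495 × 4 × 1 = 31,680,000 bytes.
Total = 7,940,504,400 bytes = 7572.7 MiB.

7572.7 MiB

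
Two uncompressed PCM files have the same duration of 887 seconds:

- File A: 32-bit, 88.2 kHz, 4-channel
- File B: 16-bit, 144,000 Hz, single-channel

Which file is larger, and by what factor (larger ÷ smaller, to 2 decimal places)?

File A, by a factor of 4.90

File A: 88,200 × 4 × 4 = 1,411,200 bytes/s.
File B: 144,000 × 2 × 1 = 288,000 bytes/s.
File A is larger; ratio = 1,251,734,400 / 255,456,000 = 4.90.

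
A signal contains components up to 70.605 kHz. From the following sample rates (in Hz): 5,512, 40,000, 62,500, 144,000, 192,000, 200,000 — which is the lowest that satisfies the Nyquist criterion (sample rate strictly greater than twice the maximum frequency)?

Need sample rate > 2 × 70,605 = 141,210 Hz.
Lowest listed rate above 141,210 Hz is 144,000 Hz.

144,000 Hz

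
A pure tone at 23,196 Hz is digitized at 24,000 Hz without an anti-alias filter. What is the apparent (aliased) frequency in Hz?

804 Hz

Nyquist = 24,000/2 = 12,000 Hz; 23,196 Hz exceeds it.
Alias = |23,196 − 1×24,000| = |23,196 − 24,000| = 804 Hz.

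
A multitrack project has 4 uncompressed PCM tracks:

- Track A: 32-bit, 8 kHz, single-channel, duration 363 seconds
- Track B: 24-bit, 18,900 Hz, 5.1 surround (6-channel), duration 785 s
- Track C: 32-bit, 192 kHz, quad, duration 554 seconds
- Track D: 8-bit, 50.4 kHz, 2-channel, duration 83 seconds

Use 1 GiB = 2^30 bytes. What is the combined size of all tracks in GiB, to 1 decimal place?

Track A: 8,000 × 363 × 4 × 1 = 11,616,000 bytes.
Track B: 18,900 × 785 × 3 × 6 = 267,057,000 bytes.
Track C: 192,000 × 554 × 4 × 4 = 1,701,888,000 bytes.
Track D: 50,400 × 83 × 1 × 2 = 8,366,400 bytes.
Total = 1,988,927,400 bytes = 1.9 GiB.

1.9 GiB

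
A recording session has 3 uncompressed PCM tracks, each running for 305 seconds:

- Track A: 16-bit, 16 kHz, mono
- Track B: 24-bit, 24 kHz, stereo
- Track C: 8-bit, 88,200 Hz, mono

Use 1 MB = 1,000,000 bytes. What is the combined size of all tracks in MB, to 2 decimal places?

Track A: 16,000 × 305 × 2 × 1 = 9,760,000 bytes.
Track B: 24,000 × 305 × 3 × 2 = 43,920,000 bytes.
Track C: 88,200 × 305 × 1 × 1 = 26,901,000 bytes.
Total = 80,581,000 bytes = 80.58 MB.

80.58 MB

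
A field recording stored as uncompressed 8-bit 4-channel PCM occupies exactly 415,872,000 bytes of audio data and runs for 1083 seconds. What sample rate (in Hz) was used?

Bytes = sample_rate × seconds × bytes_per_sample × channels.
sample_rate = 415,872,000 / (1,083 × 1 × 4) = 415,872,000 / 4,332 = 96,000 Hz.

96,000 Hz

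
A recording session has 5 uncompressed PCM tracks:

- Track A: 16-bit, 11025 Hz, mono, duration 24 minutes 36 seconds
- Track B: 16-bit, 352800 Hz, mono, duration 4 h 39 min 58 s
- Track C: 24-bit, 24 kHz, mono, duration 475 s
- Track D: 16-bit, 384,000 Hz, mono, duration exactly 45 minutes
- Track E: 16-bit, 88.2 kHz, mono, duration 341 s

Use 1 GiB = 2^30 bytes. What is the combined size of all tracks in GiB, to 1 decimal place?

13.1 GiB

Track A: 24 minutes 36 seconds = 1,476 s; 11,025 × 1,476 × 2 × 1 = 32,545,800 bytes.
Track B: 4 h 39 min 58 s = 16,798 s; 352,800 × 16,798 × 2 × 1 = 11,852,668,800 bytes.
Track C: 24,000 × 475 × 3 × 1 = 34,200,000 bytes.
Track D: exactly 45 minutes = 2,700 s; 384,000 × 2,700 × 2 × 1 = 2,073,600,000 bytes.
Track E: 88,200 × 341 × 2 × 1 = 60,152,400 bytes.
Total = 14,053,167,000 bytes = 13.1 GiB.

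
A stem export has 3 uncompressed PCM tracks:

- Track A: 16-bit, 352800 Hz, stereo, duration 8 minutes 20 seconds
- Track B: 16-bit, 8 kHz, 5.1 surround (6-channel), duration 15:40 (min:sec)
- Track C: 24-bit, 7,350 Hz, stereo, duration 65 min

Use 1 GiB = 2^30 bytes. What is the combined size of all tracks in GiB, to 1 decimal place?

Track A: 8 minutes 20 seconds = 500 s; 352,800 × 500 × 2 × 2 = 705,600,000 bytes.
Track B: 15:40 (min:sec) = 940 s; 8,000 × 940 × 2 × 6 = 90,240,000 bytes.
Track C: 65 min = 3,900 s; 7,350 × 3,900 × 3 × 2 = 171,990,000 bytes.
Total = 967,830,000 bytes = 0.9 GiB.

0.9 GiB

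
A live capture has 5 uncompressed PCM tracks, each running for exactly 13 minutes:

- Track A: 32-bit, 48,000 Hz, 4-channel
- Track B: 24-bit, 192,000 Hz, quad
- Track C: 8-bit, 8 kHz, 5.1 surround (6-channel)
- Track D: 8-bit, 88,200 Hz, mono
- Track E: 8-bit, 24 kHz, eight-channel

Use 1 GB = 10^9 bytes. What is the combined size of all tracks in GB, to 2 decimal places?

exactly 13 minutes = 780 s.
Track A: 48,000 × 780 × 4 × 4 = 599,040,000 bytes.
Track B: 192,000 × 780 × 3 × 4 = 1,797,120,000 bytes.
Track C: 8,000 × 780 × 1 × 6 = 37,440,000 bytes.
Track D: 88,200 × 780 × 1 × 1 = 68,796,000 bytes.
Track E: 24,000 × 780 × 1 × 8 = 149,760,000 bytes.
Total = 2,652,156,000 bytes = 2.65 GB.

2.65 GB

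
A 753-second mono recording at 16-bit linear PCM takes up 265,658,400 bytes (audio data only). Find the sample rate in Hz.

Bytes = sample_rate × seconds × bytes_per_sample × channels.
sample_rate = 265,658,400 / (753 × 2 × 1) = 265,658,400 / 1,506 = 176,400 Hz.

176,400 Hz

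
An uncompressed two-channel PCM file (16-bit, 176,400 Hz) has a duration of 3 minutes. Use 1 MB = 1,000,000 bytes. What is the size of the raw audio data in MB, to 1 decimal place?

Duration = 3 minutes = 180 s.
Bytes = 176,400 samples/s × 180 s × 2 bytes/sample × 2 ch = 127,008,000 bytes.
127,008,000 / 1,000,000 = 127.0 MB.

127.0 MB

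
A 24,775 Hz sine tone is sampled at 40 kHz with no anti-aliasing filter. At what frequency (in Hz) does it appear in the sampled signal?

Nyquist = 40,000/2 = 20,000 Hz; 24,775 Hz exceeds it.
Alias = |24,775 − 1×40,000| = |24,775 − 40,000| = 15,225 Hz.

15,225 Hz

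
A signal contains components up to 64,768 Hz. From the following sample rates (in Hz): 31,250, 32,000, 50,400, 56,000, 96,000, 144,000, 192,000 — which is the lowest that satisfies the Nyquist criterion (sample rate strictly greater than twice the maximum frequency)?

144,000 Hz

Need sample rate > 2 × 64,768 = 129,536 Hz.
Lowest listed rate above 129,536 Hz is 144,000 Hz.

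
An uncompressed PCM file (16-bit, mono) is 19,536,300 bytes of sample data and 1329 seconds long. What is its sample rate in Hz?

7,350 Hz

Bytes = sample_rate × seconds × bytes_per_sample × channels.
sample_rate = 19,536,300 / (1,329 × 2 × 1) = 19,536,300 / 2,658 = 7,350 Hz.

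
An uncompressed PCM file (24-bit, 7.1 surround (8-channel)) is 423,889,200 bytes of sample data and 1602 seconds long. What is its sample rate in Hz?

11,025 Hz

Bytes = sample_rate × seconds × bytes_per_sample × channels.
sample_rate = 423,889,200 / (1,602 × 3 × 8) = 423,889,200 / 38,448 = 11,025 Hz.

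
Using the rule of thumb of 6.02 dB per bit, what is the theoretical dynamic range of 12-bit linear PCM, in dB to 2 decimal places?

72.24 dB

12 × 6.02 = 72.24 dB.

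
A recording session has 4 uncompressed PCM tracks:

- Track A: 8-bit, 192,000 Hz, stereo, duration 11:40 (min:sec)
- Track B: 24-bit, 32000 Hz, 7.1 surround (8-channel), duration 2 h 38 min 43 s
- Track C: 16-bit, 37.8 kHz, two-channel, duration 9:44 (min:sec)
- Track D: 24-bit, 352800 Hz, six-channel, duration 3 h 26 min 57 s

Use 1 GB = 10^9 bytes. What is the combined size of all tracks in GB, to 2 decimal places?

86.52 GB

Track A: 11:40 (min:sec) = 700 s; 192,000 × 700 × 1 × 2 = 268,800,000 bytes.
Track B: 2 h 38 min 43 s = 9,523 s; 32,000 × 9,523 × 3 × 8 = 7,313,664,000 bytes.
Track C: 9:44 (min:sec) = 584 s; 37,800 × 584 × 2 × 2 = 88,300,800 bytes.
Track D: 3 h 26 min 57 s = 12,417 s; 352,800 × 12,417 × 3 × 6 = 78,852,916,800 bytes.
Total = 86,523,681,600 bytes = 86.52 GB.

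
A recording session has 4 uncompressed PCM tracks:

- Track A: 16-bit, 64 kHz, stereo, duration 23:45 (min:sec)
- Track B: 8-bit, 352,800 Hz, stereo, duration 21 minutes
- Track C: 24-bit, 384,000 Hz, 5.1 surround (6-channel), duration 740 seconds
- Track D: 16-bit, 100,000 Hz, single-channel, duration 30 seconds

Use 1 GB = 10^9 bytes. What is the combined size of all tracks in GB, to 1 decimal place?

Track A: 23:45 (min:sec) = 1,425 s; 64,000 × 1,425 × 2 × 2 = 364,800,000 bytes.
Track B: 21 minutes = 1,260 s; 352,800 × 1,260 × 1 × 2 = 889,056,000 bytes.
Track C: 384,000 × 740 × 3 × 6 = 5,114,880,000 bytes.
Track D: 100,000 × 30 × 2 × 1 = 6,000,000 bytes.
Total = 6,374,736,000 bytes = 6.4 GB.

6.4 GB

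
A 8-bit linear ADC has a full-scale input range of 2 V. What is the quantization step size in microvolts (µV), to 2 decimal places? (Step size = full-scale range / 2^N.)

7812.50 µV

2 V / 2^8 = 2 / 256 V = 7812.50 µV.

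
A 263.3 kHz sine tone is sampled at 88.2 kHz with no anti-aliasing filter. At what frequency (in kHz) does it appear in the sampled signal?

1.3 kHz

Nyquist = 88,200/2 = 44,100 Hz; 263,300 Hz exceeds it.
Alias = |263,300 − 3×88,200| = |263,300 − 264,600| = 1,300 Hz = 1.3 kHz.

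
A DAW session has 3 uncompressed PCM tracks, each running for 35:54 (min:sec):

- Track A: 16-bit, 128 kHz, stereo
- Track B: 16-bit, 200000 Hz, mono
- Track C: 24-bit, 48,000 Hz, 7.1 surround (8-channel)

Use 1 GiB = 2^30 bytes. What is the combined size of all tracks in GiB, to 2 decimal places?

4.14 GiB

35:54 (min:sec) = 2,154 s.
Track A: 128,000 × 2,154 × 2 × 2 = 1,102,848,000 bytes.
Track B: 200,000 × 2,154 × 2 × 1 = 861,600,000 bytes.
Track C: 48,000 × 2,154 × 3 × 8 = 2,481,408,000 bytes.
Total = 4,445,856,000 bytes = 4.14 GiB.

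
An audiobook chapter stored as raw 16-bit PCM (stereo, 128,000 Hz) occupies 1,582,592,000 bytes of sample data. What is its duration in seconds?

3,091 seconds

Byte rate = 128,000 × 2 × 2 = 512,000 bytes/s.
Duration = 1,582,592,000 / 512,000 = 3,091 s.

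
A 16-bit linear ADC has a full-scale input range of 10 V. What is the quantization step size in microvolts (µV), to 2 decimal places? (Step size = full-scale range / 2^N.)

10 V / 2^16 = 10 / 65,536 V = 152.59 µV.

152.59 µV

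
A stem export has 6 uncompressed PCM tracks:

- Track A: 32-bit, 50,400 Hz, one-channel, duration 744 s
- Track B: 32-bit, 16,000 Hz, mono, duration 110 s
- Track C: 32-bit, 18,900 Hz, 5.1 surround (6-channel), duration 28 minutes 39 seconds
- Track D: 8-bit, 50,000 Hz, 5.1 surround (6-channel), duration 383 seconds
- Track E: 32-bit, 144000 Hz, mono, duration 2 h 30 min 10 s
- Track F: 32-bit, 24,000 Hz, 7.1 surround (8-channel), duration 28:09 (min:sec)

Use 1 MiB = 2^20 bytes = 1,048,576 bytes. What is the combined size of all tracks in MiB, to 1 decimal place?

7189.4 MiB

Track A: 50,400 × 744 × 4 × 1 = 149,990,400 bytes.
Track B: 16,000 × 110 × 4 × 1 = 7,040,000 bytes.
Track C: 28 minutes 39 seconds = 1,719 s; 18,900 × 1,719 × 4 × 6 = 779,738,400 bytes.
Track D: 50,000 × 383 × 1 × 6 = 114,900,000 bytes.
Track E: 2 h 30 min 10 s = 9,010 s; 144,000 × 9,010 × 4 × 1 = 5,189,760,000 bytes.
Track F: 28:09 (min:sec) = 1,689 s; 24,000 × 1,689 × 4 × 8 = 1,297,152,000 bytes.
Total = 7,538,580,800 bytes = 7189.4 MiB.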